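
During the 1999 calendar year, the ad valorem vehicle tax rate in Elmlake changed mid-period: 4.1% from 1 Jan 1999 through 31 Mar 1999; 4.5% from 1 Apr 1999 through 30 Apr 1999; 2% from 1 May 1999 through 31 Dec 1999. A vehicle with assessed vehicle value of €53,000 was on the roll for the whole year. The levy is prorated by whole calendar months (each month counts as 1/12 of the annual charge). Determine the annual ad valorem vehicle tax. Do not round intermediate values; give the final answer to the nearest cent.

€1,448.67

1 Jan – 31 Mar 1999: 3 months at 4.1% → €53,000 × 4.1% × 3/12 = €543.2500
1 Apr – 30 Apr 1999: 1 month at 4.5% → €53,000 × 4.5% × 1/12 = €198.7500
1 May – 31 Dec 1999: 8 months at 2% → €53,000 × 2% × 8/12 = €706.6667
Total = €1,448.6667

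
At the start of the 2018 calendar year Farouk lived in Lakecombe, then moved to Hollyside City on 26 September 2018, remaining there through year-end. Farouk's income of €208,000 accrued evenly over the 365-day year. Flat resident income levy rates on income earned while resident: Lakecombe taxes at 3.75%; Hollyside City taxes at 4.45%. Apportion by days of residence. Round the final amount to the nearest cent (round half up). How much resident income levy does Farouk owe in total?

€8,186.94

Lakecombe, 1 January – 25 September 2018: 268 days → €208,000 × 3.75% × 268/365 = €5,727.1233
Hollyside City, 26 September – 31 December 2018: 97 days → €208,000 × 4.45% × 97/365 = €2,459.8137
Total = €8,186.9370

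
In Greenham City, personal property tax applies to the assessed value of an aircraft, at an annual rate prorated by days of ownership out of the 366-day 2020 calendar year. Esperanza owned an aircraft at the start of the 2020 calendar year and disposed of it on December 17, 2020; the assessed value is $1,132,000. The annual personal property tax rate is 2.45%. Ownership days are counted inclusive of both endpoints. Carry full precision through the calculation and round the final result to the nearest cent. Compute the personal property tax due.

Days held (January 1 – December 17, 2020): 352 out of 366
Tax = $1,132,000 × 2.45% × 352/366 = $26,673.1366

$26,673.14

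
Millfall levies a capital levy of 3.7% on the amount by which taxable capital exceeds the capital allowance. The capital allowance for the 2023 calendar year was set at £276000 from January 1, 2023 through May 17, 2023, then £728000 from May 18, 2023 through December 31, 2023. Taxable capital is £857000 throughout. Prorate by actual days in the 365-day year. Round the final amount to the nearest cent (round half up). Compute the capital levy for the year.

£11050.23

January 1 – May 17, 2023: 137 days, exemption £276000 → (£857000 − £276000) × 3.7% × 137/365 = £8068.7370
May 18 – December 31, 2023: 228 days, exemption £728000 → (£857000 − £728000) × 3.7% × 228/365 = £2981.4904
Total = £11050.2274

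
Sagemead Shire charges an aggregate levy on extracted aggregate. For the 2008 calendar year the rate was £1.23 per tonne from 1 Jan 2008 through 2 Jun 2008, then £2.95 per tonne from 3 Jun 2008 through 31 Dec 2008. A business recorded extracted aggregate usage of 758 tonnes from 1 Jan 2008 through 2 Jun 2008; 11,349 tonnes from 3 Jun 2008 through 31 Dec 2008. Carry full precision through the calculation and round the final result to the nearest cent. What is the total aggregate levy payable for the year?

1 Jan – 2 Jun 2008: 758 tonnes at £1.23/tonne → £932.34
3 Jun – 31 Dec 2008: 11,349 tonnes at £2.95/tonne → £33,479.55

£34,411.89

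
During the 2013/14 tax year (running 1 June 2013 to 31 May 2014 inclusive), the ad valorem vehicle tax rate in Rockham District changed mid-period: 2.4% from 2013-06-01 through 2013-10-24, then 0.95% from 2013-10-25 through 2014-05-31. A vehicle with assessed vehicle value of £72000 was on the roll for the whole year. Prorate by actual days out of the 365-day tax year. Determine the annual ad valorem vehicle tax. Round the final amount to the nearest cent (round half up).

2013-06-01 to 2013-10-24: 146 days at 2.4% → £72000 × 2.4% × 146/365 = £691.2000
2013-10-25 to 2014-05-31: 219 days at 0.95% → £72000 × 0.95% × 219/365 = £410.4000
Total = £1101.6000

£1101.60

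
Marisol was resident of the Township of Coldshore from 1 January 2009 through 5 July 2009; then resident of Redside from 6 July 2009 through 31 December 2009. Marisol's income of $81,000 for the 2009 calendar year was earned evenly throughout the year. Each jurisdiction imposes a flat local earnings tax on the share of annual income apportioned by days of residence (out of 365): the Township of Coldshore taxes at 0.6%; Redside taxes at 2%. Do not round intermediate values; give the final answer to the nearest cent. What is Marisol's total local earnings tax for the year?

$1,042.13

The Township of Coldshore, 1 January – 5 July 2009: 186 days → $81,000 × 0.6% × 186/365 = $247.6603
Redside, 6 July – 31 December 2009: 179 days → $81,000 × 2% × 179/365 = $794.4658
Total = $1,042.1260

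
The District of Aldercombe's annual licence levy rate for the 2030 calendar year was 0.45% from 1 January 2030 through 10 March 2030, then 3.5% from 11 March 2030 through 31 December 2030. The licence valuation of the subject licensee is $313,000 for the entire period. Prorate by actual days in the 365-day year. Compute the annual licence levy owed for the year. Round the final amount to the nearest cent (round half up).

1 January – 10 March 2030: 69 days at 0.45% → $313,000 × 0.45% × 69/365 = $266.2644
11 March – 31 December 2030: 296 days at 3.5% → $313,000 × 3.5% × 296/365 = $8,884.0548
Total = $9,150.3192

$9,150.32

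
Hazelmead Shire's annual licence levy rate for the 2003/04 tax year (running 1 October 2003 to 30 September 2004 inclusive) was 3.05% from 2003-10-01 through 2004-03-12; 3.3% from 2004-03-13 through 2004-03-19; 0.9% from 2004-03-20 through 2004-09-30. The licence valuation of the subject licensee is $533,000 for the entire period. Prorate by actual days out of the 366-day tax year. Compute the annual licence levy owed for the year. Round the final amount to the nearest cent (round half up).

$10,176.51

2003-10-01 to 2004-03-12: 164 days at 3.05% → $533,000 × 3.05% × 164/366 = $7,284.3333
2004-03-13 to 2004-03-19: 7 days at 3.3% → $533,000 × 3.3% × 7/366 = $336.4016
2004-03-20 to 2004-09-30: 195 days at 0.9% → $533,000 × 0.9% × 195/366 = $2,555.7787
Total = $10,176.5137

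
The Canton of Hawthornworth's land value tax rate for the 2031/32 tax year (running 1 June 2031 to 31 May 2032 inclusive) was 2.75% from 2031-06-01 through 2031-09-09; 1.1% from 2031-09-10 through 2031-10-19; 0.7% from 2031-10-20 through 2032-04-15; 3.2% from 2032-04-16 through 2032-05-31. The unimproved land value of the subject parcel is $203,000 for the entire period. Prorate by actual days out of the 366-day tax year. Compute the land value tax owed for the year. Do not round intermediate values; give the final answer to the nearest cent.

$3,295.98

2031-06-01 to 2031-09-09: 101 days at 2.75% → $203,000 × 2.75% × 101/366 = $1,540.5260
2031-09-10 to 2031-10-19: 40 days at 1.1% → $203,000 × 1.1% × 40/366 = $244.0437
2031-10-20 to 2032-04-15: 179 days at 0.7% → $203,000 × 0.7% × 179/366 = $694.9699
2032-04-16 to 2032-05-31: 46 days at 3.2% → $203,000 × 3.2% × 46/366 = $816.4372
Total = $3,295.9768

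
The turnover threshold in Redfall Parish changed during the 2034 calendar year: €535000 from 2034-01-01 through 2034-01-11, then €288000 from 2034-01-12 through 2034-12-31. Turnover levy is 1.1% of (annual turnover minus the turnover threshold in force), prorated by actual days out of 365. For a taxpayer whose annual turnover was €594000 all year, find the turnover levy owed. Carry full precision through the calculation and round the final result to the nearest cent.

2034-01-01 to 2034-01-11: 11 days, exemption €535000 → (€594000 − €535000) × 1.1% × 11/365 = €19.5589
2034-01-12 to 2034-12-31: 354 days, exemption €288000 → (€594000 − €288000) × 1.1% × 354/365 = €3264.5589
Total = €3284.1178

€3284.12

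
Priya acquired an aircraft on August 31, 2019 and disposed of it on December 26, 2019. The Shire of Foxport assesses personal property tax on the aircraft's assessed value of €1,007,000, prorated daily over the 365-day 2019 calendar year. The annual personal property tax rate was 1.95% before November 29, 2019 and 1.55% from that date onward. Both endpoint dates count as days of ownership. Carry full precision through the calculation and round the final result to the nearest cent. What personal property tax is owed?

€6,039.24

August 31 – November 28, 2019: 90 days at 1.95% → €1,007,000 × 1.95% × 90/365 = €4,841.8767
November 29 – December 26, 2019: 28 days at 1.55% → €1,007,000 × 1.55% × 28/365 = €1,197.3644
Total = €6,039.2411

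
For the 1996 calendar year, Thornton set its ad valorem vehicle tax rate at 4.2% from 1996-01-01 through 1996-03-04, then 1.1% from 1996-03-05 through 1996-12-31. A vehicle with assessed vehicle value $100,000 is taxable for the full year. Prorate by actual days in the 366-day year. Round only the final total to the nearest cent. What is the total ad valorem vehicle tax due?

1996-01-01 to 1996-03-04: 64 days at 4.2% → $100,000 × 4.2% × 64/366 = $734.4262
1996-03-05 to 1996-12-31: 302 days at 1.1% → $100,000 × 1.1% × 302/366 = $907.6503
Total = $1,642.0765

$1,642.08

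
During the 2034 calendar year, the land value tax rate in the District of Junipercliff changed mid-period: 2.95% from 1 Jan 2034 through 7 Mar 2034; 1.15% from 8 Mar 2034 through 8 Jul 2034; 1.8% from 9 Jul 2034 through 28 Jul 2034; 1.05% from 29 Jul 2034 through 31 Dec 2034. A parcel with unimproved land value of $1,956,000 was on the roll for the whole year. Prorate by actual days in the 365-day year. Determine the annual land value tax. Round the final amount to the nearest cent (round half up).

$28,721.05

1 Jan – 7 Mar 2034: 66 days at 2.95% → $1,956,000 × 2.95% × 66/365 = $10,433.7863
8 Mar – 8 Jul 2034: 123 days at 1.15% → $1,956,000 × 1.15% × 123/365 = $7,580.1699
9 Jul – 28 Jul 2034: 20 days at 1.8% → $1,956,000 × 1.8% × 20/365 = $1,929.2055
29 Jul – 31 Dec 2034: 156 days at 1.05% → $1,956,000 × 1.05% × 156/365 = $8,777.8849
Total = $28,721.0466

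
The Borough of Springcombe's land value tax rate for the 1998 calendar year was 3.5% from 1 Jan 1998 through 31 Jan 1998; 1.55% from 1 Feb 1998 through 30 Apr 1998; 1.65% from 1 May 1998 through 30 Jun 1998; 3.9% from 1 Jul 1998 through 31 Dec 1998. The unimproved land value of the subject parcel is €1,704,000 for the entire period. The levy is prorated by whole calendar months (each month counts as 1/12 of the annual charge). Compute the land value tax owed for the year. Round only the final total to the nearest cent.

€49,487.00

1 Jan – 31 Jan 1998: 1 month at 3.5% → €1,704,000 × 3.5% × 1/12 = €4,970.0000
1 Feb – 30 Apr 1998: 3 months at 1.55% → €1,704,000 × 1.55% × 3/12 = €6,603.0000
1 May – 30 Jun 1998: 2 months at 1.65% → €1,704,000 × 1.65% × 2/12 = €4,686.0000
1 Jul – 31 Dec 1998: 6 months at 3.9% → €1,704,000 × 3.9% × 6/12 = €33,228.0000
Total = €49,487.0000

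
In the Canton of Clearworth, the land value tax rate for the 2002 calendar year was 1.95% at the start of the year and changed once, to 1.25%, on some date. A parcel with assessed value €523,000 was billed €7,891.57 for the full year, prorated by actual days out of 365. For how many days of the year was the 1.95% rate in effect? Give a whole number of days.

Let d = days at the first rate; then 365 − d days at the second rate.
€523,000 × [1.95%·d + 1.25%·(365−d)] / 365 = €7,891.57
Solving gives d = 135, so the new rate took effect on 16 May 2002.

135 days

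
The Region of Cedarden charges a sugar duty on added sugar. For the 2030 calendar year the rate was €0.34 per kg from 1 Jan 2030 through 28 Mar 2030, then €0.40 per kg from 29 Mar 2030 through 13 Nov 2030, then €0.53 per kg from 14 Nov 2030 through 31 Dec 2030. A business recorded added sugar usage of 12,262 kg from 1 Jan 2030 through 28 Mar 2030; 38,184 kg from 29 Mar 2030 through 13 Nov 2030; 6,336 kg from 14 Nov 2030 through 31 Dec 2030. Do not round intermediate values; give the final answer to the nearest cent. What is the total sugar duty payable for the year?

1 Jan – 28 Mar 2030: 12,262 kg at €0.34/kg → €4,169.08
29 Mar – 13 Nov 2030: 38,184 kg at €0.40/kg → €15,273.60
14 Nov – 31 Dec 2030: 6,336 kg at €0.53/kg → €3,358.08

€22,800.76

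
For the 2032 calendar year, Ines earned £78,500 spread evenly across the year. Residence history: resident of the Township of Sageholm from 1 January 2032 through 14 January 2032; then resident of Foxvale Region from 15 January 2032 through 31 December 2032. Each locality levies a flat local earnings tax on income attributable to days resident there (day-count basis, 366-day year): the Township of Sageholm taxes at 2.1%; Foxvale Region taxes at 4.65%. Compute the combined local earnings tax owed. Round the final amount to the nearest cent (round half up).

The Township of Sageholm, 1 January – 14 January 2032: 14 days → £78,500 × 2.1% × 14/366 = £63.0574
Foxvale Region, 15 January – 31 December 2032: 352 days → £78,500 × 4.65% × 352/366 = £3,510.6230
Total = £3,573.6803

£3,573.68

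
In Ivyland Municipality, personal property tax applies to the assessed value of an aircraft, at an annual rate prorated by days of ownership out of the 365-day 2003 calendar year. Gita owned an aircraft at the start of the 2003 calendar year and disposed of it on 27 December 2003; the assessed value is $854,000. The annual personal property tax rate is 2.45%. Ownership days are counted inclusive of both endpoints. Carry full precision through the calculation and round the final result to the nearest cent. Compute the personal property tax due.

$20,693.71

Days held (1 January – 27 December 2003): 361 out of 365
Tax = $854,000 × 2.45% × 361/365 = $20,693.7068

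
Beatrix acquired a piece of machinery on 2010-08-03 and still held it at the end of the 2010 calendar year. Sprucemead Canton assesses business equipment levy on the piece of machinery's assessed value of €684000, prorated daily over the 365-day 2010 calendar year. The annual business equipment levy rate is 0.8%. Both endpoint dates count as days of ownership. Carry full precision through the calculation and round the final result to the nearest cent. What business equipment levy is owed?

Days held (2010-08-03 to 2010-12-31): 151 out of 365
Tax = €684000 × 0.8% × 151/365 = €2263.7589

€2263.76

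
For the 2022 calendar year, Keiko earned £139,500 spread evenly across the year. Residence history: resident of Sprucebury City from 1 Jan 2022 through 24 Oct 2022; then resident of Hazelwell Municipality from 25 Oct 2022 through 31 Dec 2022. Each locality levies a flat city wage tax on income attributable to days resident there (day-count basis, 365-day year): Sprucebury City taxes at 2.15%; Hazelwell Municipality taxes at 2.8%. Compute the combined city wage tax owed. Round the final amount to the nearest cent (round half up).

£3,168.18

Sprucebury City, 1 Jan – 24 Oct 2022: 297 days → £139,500 × 2.15% × 297/365 = £2,440.4856
Hazelwell Municipality, 25 Oct – 31 Dec 2022: 68 days → £139,500 × 2.8% × 68/365 = £727.6932
Total = £3,168.1788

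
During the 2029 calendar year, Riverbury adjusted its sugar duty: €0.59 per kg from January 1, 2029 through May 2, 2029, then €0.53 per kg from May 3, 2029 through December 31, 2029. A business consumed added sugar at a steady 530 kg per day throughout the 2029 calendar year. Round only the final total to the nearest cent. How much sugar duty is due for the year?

€106,408.10

January 1 – May 2, 2029: 122 days × 530 kg/day = 64,660 kg at €0.59/kg → €38,149.40
May 3 – December 31, 2029: 243 days × 530 kg/day = 128,790 kg at €0.53/kg → €68,258.70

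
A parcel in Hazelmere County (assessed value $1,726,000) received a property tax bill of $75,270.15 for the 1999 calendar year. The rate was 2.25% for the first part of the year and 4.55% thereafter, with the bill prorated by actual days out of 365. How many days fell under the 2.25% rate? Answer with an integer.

30 days

Let d = days at the first rate; then 365 − d days at the second rate.
$1,726,000 × [2.25%·d + 4.55%·(365−d)] / 365 = $75,270.15
Solving gives d = 30, so the new rate took effect on 31 January 1999.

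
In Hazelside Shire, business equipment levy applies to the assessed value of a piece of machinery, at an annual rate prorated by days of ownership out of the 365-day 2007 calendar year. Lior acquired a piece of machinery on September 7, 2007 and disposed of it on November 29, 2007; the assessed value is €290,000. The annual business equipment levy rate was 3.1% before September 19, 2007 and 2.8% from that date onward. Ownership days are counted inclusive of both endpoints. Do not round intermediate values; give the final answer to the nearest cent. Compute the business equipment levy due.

€1,897.32

September 7 – September 18, 2007: 12 days at 3.1% → €290,000 × 3.1% × 12/365 = €295.5616
September 19 – November 29, 2007: 72 days at 2.8% → €290,000 × 2.8% × 72/365 = €1,601.7534
Total = €1,897.3151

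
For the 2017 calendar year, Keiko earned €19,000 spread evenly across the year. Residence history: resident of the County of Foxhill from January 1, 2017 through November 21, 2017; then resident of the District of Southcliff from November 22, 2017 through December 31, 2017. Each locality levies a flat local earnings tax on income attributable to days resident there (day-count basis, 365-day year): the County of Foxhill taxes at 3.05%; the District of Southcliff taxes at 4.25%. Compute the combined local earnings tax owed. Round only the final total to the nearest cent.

The County of Foxhill, January 1 – November 21, 2017: 325 days → €19,000 × 3.05% × 325/365 = €515.9932
The District of Southcliff, November 22 – December 31, 2017: 40 days → €19,000 × 4.25% × 40/365 = €88.4932
Total = €604.4863

€604.49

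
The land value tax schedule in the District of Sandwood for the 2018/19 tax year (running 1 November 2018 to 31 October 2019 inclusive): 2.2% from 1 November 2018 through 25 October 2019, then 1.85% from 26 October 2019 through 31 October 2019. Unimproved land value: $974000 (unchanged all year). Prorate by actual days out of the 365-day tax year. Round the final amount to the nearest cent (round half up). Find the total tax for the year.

$21371.96

1 November 2018 – 25 October 2019: 359 days at 2.2% → $974000 × 2.2% × 359/365 = $21075.7589
26 October – 31 October 2019: 6 days at 1.85% → $974000 × 1.85% × 6/365 = $296.2027
Total = $21371.9616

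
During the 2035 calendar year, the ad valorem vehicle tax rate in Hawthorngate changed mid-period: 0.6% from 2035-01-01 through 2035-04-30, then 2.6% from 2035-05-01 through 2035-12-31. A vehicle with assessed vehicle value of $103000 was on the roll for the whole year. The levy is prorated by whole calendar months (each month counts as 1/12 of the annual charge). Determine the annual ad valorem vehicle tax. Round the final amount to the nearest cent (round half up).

2035-01-01 to 2035-04-30: 4 months at 0.6% → $103000 × 0.6% × 4/12 = $206.0000
2035-05-01 to 2035-12-31: 8 months at 2.6% → $103000 × 2.6% × 8/12 = $1785.3333
Total = $1991.3333

$1991.33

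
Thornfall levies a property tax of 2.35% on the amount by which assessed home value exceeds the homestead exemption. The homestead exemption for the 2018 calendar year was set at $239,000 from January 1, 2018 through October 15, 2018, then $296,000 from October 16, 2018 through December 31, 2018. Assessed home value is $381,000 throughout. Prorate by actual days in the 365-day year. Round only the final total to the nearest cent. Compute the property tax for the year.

January 1 – October 15, 2018: 288 days, exemption $239,000 → ($381,000 − $239,000) × 2.35% × 288/365 = $2,633.0301
October 16 – December 31, 2018: 77 days, exemption $296,000 → ($381,000 − $296,000) × 2.35% × 77/365 = $421.3904
Total = $3,054.4205

$3,054.42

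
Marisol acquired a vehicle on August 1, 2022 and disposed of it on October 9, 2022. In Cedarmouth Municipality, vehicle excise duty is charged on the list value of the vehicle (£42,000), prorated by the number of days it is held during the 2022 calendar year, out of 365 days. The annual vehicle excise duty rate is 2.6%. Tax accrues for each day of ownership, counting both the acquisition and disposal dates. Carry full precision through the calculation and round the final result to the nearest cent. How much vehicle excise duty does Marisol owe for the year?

Days held (August 1 – October 9, 2022): 70 out of 365
Tax = £42,000 × 2.6% × 70/365 = £209.4247

£209.42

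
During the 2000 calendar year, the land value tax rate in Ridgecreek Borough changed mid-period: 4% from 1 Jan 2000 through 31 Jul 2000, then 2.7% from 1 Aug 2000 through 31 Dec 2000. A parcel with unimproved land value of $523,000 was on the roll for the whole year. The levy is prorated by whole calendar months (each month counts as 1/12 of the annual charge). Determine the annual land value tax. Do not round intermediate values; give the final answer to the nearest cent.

1 Jan – 31 Jul 2000: 7 months at 4% → $523,000 × 4% × 7/12 = $12,203.3333
1 Aug – 31 Dec 2000: 5 months at 2.7% → $523,000 × 2.7% × 5/12 = $5,883.7500
Total = $18,087.0833

$18,087.08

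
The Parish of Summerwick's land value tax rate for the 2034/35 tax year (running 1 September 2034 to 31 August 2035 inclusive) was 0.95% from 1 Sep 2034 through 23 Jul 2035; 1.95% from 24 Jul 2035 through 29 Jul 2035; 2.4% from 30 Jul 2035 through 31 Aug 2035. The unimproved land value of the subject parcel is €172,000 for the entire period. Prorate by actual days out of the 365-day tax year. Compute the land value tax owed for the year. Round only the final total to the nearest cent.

1 Sep 2034 – 23 Jul 2035: 326 days at 0.95% → €172,000 × 0.95% × 326/365 = €1,459.4082
24 Jul – 29 Jul 2035: 6 days at 1.95% → €172,000 × 1.95% × 6/365 = €55.1342
30 Jul – 31 Aug 2035: 33 days at 2.4% → €172,000 × 2.4% × 33/365 = €373.2164
Total = €1,887.7589

€1,887.76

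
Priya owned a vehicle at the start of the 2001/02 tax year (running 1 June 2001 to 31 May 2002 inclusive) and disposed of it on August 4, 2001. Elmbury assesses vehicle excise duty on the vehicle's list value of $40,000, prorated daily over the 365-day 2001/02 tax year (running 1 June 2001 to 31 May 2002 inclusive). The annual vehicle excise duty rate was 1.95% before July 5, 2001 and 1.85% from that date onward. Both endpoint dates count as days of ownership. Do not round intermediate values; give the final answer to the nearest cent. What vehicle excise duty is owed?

June 1 – July 4, 2001: 34 days at 1.95% → $40,000 × 1.95% × 34/365 = $72.6575
July 5 – August 4, 2001: 31 days at 1.85% → $40,000 × 1.85% × 31/365 = $62.8493
Total = $135.5068

$135.51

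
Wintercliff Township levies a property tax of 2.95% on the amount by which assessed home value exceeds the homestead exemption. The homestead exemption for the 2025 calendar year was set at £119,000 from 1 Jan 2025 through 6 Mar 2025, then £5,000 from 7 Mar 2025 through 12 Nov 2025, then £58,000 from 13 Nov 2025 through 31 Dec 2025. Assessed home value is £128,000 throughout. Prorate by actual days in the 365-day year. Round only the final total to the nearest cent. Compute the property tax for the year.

£2,819.72

1 Jan – 6 Mar 2025: 65 days, exemption £119,000 → (£128,000 − £119,000) × 2.95% × 65/365 = £47.2808
7 Mar – 12 Nov 2025: 251 days, exemption £5,000 → (£128,000 − £5,000) × 2.95% × 251/365 = £2,495.2151
13 Nov – 31 Dec 2025: 49 days, exemption £58,000 → (£128,000 − £58,000) × 2.95% × 49/365 = £277.2192
Total = £2,819.7151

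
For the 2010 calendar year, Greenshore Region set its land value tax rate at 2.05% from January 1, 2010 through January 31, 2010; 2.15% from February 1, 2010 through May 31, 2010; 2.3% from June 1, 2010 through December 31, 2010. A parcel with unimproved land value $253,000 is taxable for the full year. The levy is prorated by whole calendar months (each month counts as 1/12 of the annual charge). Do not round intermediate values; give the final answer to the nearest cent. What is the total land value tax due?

$5,639.79

January 1 – January 31, 2010: 1 month at 2.05% → $253,000 × 2.05% × 1/12 = $432.2083
February 1 – May 31, 2010: 4 months at 2.15% → $253,000 × 2.15% × 4/12 = $1,813.1667
June 1 – December 31, 2010: 7 months at 2.3% → $253,000 × 2.3% × 7/12 = $3,394.4167
Total = $5,639.7917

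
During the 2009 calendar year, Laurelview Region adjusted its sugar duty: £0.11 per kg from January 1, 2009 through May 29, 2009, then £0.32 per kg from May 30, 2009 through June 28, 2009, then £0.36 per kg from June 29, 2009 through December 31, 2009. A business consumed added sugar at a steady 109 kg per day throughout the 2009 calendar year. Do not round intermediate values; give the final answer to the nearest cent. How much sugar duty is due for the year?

£10,131.55

January 1 – May 29, 2009: 149 days × 109 kg/day = 16,241 kg at £0.11/kg → £1,786.51
May 30 – June 28, 2009: 30 days × 109 kg/day = 3,270 kg at £0.32/kg → £1,046.40
June 29 – December 31, 2009: 186 days × 109 kg/day = 20,274 kg at £0.36/kg → £7,298.64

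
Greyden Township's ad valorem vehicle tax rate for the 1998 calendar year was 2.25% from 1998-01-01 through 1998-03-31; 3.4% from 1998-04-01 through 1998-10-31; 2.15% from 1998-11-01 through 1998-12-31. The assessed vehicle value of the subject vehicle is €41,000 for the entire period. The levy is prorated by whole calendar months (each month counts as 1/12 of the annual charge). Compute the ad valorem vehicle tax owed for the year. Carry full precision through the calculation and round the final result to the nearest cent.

€1,190.71

1998-01-01 to 1998-03-31: 3 months at 2.25% → €41,000 × 2.25% × 3/12 = €230.6250
1998-04-01 to 1998-10-31: 7 months at 3.4% → €41,000 × 3.4% × 7/12 = €813.1667
1998-11-01 to 1998-12-31: 2 months at 2.15% → €41,000 × 2.15% × 2/12 = €146.9167
Total = €1,190.7083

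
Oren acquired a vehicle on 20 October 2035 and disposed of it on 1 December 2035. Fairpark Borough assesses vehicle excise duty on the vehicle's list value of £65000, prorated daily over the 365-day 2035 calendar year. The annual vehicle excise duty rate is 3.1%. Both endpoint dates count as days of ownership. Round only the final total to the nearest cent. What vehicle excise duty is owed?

Days held (20 October – 1 December 2035): 43 out of 365
Tax = £65000 × 3.1% × 43/365 = £237.3836

£237.38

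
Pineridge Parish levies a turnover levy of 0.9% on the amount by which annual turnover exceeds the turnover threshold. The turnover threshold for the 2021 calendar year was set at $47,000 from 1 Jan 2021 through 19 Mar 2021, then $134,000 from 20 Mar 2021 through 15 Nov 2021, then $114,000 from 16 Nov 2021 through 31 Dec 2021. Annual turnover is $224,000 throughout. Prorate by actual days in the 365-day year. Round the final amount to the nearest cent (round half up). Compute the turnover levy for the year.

1 Jan – 19 Mar 2021: 78 days, exemption $47,000 → ($224,000 − $47,000) × 0.9% × 78/365 = $340.4219
20 Mar – 15 Nov 2021: 241 days, exemption $134,000 → ($224,000 − $134,000) × 0.9% × 241/365 = $534.8219
16 Nov – 31 Dec 2021: 46 days, exemption $114,000 → ($224,000 − $114,000) × 0.9% × 46/365 = $124.7671
Total = $1,000.0110

$1,000.01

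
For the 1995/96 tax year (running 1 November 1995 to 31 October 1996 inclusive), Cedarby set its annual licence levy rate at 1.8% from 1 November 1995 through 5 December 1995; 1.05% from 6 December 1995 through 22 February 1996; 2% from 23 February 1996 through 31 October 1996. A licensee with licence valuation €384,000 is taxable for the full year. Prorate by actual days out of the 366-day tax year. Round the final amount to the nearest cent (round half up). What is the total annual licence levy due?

1 November – 5 December 1995: 35 days at 1.8% → €384,000 × 1.8% × 35/366 = €660.9836
6 December 1995 – 22 February 1996: 79 days at 1.05% → €384,000 × 1.05% × 79/366 = €870.2951
23 February – 31 October 1996: 252 days at 2% → €384,000 × 2% × 252/366 = €5,287.8689
Total = €6,819.1475

€6,819.15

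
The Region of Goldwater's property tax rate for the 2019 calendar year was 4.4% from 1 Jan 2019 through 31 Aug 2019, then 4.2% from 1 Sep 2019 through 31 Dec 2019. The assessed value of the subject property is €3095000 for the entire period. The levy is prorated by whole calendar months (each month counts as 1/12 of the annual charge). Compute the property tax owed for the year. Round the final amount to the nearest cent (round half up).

1 Jan – 31 Aug 2019: 8 months at 4.4% → €3095000 × 4.4% × 8/12 = €90786.6667
1 Sep – 31 Dec 2019: 4 months at 4.2% → €3095000 × 4.2% × 4/12 = €43330.0000
Total = €134116.6667

€134116.67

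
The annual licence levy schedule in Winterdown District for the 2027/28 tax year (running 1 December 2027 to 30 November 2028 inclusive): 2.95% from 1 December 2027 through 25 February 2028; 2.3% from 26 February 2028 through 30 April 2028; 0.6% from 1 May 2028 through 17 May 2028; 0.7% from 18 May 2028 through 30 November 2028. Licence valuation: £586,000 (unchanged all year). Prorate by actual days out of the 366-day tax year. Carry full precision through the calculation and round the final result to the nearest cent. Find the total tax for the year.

1 December 2027 – 25 February 2028: 87 days at 2.95% → £586,000 × 2.95% × 87/366 = £4,109.2049
26 February – 30 April 2028: 65 days at 2.3% → £586,000 × 2.3% × 65/366 = £2,393.6339
1 May – 17 May 2028: 17 days at 0.6% → £586,000 × 0.6% × 17/366 = £163.3115
18 May – 30 November 2028: 197 days at 0.7% → £586,000 × 0.7% × 197/366 = £2,207.9071
Total = £8,874.0574

£8,874.06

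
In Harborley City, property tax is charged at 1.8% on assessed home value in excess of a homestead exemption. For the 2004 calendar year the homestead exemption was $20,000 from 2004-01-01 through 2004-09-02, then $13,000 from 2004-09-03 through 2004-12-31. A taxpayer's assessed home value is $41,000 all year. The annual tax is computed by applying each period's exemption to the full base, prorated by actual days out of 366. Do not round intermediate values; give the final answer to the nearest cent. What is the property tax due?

$419.31

2004-01-01 to 2004-09-02: 246 days, exemption $20,000 → ($41,000 − $20,000) × 1.8% × 246/366 = $254.0656
2004-09-03 to 2004-12-31: 120 days, exemption $13,000 → ($41,000 − $13,000) × 1.8% × 120/366 = $165.2459
Total = $419.3115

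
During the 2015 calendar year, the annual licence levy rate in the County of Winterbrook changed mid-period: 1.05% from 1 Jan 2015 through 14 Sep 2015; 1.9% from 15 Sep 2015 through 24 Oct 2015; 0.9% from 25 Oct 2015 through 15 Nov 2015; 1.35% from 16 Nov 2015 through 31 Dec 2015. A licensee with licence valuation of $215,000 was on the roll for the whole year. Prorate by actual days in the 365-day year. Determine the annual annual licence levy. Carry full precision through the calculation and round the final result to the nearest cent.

1 Jan – 14 Sep 2015: 257 days at 1.05% → $215,000 × 1.05% × 257/365 = $1,589.5274
15 Sep – 24 Oct 2015: 40 days at 1.9% → $215,000 × 1.9% × 40/365 = $447.6712
25 Oct – 15 Nov 2015: 22 days at 0.9% → $215,000 × 0.9% × 22/365 = $116.6301
16 Nov – 31 Dec 2015: 46 days at 1.35% → $215,000 × 1.35% × 46/365 = $365.7945
Total = $2,519.6233

$2,519.62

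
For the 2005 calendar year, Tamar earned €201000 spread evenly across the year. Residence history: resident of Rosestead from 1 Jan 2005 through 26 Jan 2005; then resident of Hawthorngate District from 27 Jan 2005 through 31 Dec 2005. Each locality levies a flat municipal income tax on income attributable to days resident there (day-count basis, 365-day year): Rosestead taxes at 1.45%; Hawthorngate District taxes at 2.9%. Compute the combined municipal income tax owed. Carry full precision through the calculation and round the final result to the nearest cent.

€5621.39

Rosestead, 1 Jan – 26 Jan 2005: 26 days → €201000 × 1.45% × 26/365 = €207.6082
Hawthorngate District, 27 Jan – 31 Dec 2005: 339 days → €201000 × 2.9% × 339/365 = €5413.7836
Total = €5621.3918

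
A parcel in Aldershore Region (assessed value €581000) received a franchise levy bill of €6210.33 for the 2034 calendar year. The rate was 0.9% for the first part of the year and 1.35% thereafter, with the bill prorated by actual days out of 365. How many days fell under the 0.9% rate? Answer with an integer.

228 days

Let d = days at the first rate; then 365 − d days at the second rate.
€581000 × [0.9%·d + 1.35%·(365−d)] / 365 = €6210.33
Solving gives d = 228, so the new rate took effect on August 17, 2034.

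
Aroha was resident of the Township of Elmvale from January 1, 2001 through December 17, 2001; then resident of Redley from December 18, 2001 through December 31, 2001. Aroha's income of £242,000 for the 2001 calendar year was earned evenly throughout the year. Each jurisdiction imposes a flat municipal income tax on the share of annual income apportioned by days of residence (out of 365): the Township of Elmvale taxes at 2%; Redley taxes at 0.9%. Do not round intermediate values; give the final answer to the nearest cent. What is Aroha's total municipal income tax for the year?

The Township of Elmvale, January 1 – December 17, 2001: 351 days → £242,000 × 2% × 351/365 = £4,654.3562
Redley, December 18 – December 31, 2001: 14 days → £242,000 × 0.9% × 14/365 = £83.5397
Total = £4,737.8959

£4,737.90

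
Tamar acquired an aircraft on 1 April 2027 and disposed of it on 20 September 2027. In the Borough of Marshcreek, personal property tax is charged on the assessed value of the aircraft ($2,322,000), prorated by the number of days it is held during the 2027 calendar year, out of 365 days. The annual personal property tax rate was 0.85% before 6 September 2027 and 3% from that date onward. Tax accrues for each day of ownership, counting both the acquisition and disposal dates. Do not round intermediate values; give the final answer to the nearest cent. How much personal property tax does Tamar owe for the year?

1 April – 5 September 2027: 158 days at 0.85% → $2,322,000 × 0.85% × 158/365 = $8,543.6877
6 September – 20 September 2027: 15 days at 3% → $2,322,000 × 3% × 15/365 = $2,862.7397
Total = $11,406.4274

$11,406.43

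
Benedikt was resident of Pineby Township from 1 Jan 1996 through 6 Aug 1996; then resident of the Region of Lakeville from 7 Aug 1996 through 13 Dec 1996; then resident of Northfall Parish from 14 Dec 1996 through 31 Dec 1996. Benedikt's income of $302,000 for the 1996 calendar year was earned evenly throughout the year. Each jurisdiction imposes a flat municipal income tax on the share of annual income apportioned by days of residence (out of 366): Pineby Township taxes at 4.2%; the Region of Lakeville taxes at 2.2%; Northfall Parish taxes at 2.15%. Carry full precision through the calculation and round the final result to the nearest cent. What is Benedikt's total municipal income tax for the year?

Pineby Township, 1 Jan – 6 Aug 1996: 219 days → $302,000 × 4.2% × 219/366 = $7,589.6066
The Region of Lakeville, 7 Aug – 13 Dec 1996: 129 days → $302,000 × 2.2% × 129/366 = $2,341.7377
Northfall Parish, 14 Dec – 31 Dec 1996: 18 days → $302,000 × 2.15% × 18/366 = $319.3279
Total = $10,250.6721

$10,250.67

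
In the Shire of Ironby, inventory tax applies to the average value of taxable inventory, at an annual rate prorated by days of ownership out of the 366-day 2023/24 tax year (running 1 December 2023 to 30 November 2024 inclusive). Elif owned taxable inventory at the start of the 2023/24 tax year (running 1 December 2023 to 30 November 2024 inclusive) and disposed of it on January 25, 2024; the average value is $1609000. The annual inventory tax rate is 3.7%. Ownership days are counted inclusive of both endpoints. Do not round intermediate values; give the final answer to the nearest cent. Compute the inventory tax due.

Days held (December 1, 2023 – January 25, 2024): 56 out of 366
Tax = $1609000 × 3.7% × 56/366 = $9108.8743

$9108.87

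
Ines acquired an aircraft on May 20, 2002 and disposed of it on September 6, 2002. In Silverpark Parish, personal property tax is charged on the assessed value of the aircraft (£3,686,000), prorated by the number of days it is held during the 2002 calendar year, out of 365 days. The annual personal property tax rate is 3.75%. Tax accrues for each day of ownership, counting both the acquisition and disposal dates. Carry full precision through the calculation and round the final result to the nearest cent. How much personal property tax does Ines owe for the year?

£41,656.85

Days held (May 20 – September 6, 2002): 110 out of 365
Tax = £3,686,000 × 3.75% × 110/365 = £41,656.8493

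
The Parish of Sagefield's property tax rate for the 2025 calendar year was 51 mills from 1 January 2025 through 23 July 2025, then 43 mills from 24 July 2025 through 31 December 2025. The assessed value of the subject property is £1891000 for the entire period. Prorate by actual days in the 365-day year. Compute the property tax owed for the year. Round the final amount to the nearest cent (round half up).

£89768.10

1 January – 23 July 2025: 204 days at 51 mills → £1891000 × 5.1% × 204/365 = £53901.2712
24 July – 31 December 2025: 161 days at 43 mills → £1891000 × 4.3% × 161/365 = £35866.8301
Total = £89768.1014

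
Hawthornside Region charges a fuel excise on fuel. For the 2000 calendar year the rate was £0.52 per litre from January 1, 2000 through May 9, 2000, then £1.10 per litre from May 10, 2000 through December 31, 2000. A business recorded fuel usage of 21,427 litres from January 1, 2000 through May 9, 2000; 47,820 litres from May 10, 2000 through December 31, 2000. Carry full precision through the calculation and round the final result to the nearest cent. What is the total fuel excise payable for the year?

£63744.04

January 1 – May 9, 2000: 21,427 litres at £0.52/litre → £11142.04
May 10 – December 31, 2000: 47,820 litres at £1.10/litre → £52602.00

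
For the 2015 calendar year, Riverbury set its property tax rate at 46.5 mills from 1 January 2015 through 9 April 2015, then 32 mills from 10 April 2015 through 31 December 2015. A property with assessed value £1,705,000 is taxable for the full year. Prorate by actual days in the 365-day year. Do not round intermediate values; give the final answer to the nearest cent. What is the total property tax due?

1 January – 9 April 2015: 99 days at 46.5 mills → £1,705,000 × 4.65% × 99/365 = £21,504.0205
10 April – 31 December 2015: 266 days at 32 mills → £1,705,000 × 3.2% × 266/365 = £39,761.5342
Total = £61,265.5548

£61,265.55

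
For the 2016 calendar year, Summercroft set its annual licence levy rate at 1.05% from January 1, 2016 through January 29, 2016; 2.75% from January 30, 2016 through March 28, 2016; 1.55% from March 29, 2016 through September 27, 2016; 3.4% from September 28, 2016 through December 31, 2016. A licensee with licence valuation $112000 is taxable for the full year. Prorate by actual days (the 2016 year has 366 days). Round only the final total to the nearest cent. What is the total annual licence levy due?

$2446.10

January 1 – January 29, 2016: 29 days at 1.05% → $112000 × 1.05% × 29/366 = $93.1803
January 30 – March 28, 2016: 59 days at 2.75% → $112000 × 2.75% × 59/366 = $496.5027
March 29 – September 27, 2016: 183 days at 1.55% → $112000 × 1.55% × 183/366 = $868.0000
September 28 – December 31, 2016: 95 days at 3.4% → $112000 × 3.4% × 95/366 = $988.4153
Total = $2446.0984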